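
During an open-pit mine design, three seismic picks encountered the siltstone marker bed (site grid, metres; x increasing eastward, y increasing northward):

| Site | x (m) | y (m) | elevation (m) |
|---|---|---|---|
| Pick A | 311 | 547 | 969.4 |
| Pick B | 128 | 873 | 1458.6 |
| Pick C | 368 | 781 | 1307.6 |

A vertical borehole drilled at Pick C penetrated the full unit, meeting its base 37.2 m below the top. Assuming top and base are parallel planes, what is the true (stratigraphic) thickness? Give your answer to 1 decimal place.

21.0 m

Two edge vectors: Pick A→Pick B = (-183, 326, 489.2), Pick A→Pick C = (57, 234, 338.2).
Normal n = (Pick A→Pick B) × (Pick A→Pick C) = (-4219.6, 89775, -61404).
So ∂z/∂x = −n_x/n_z = −0.06872 and ∂z/∂y = −n_y/n_z = 1.46204.
|∇z| = √(a²+b²) = 1.46365, so dip δ = arctan(1.46365) = 55.66°.
True thickness = vertical thickness × cos δ = 37.2 × cos 55.66° = 21.0 m.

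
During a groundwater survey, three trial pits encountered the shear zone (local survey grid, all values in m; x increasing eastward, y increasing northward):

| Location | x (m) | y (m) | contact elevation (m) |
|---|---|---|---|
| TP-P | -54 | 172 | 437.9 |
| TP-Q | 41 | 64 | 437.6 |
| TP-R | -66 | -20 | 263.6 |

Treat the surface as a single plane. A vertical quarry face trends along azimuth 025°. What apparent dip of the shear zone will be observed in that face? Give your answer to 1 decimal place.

49.6°

Two edge vectors: TP-P→TP-Q = (95, -108, -0.3), TP-P→TP-R = (-12, -192, -174.3).
Normal n = (TP-P→TP-Q) × (TP-P→TP-R) = (18766.8, 16562.1, -19536).
So ∂z/∂x = −n_x/n_z = 0.96063 and ∂z/∂y = −n_y/n_z = 0.84777.
Unit vector along 025° is (sin 25°, cos 25°) = (0.4226, 0.9063).
Slope in that direction = a·(0.4226) + b·(0.9063) = 1.17432.
Apparent dip = arctan|1.17432| = 49.6° (true dip is 52.0°, so apparent ≤ true as expected).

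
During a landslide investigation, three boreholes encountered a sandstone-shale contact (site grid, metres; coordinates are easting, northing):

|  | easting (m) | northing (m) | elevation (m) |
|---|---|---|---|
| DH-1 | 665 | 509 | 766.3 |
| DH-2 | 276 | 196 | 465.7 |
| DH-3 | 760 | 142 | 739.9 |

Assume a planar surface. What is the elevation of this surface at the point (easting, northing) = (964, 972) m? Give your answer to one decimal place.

1047.4 m

Let the plane be z = a·easting + b·northing + c.
DH-2−DH-1: −389a − 313b = −300.6;  DH-3−DH-1: 95a − 367b = −26.4.
Solving gives a = 0.59164, b = 0.22508.
Then c = 766.3 − a·665 − b·509 = 258.29.
At (964, 972): z = 570.3 + 218.8 + 258.29 = 1047.4 m.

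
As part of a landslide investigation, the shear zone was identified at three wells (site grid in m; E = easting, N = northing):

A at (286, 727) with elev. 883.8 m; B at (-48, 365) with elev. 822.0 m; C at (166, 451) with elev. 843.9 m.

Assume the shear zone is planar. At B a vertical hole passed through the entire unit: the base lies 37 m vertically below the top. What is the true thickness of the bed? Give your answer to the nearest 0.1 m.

Two edge vectors: A→B = (-334, -362, -61.8), A→C = (-120, -276, -39.9).
Normal n = (A→B) × (A→C) = (-2613, -5910.6, 48744).
So ∂z/∂E = −n_x/n_z = 0.05361 and ∂z/∂N = −n_y/n_z = 0.12126.
|∇z| = √(a²+b²) = 0.13258, so dip δ = arctan(0.13258) = 7.55°.
True thickness = vertical thickness × cos δ = 37 × cos 7.55° = 36.7 m.

36.7 m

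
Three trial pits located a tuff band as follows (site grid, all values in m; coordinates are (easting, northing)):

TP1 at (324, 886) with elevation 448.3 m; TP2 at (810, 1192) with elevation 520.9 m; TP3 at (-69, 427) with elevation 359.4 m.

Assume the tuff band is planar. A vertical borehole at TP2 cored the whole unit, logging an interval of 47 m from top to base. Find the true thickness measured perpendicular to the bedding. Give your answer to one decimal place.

Let the plane be z = a·E + b·N + c.
TP2−TP1: 486a + 306b = 72.6;  TP3−TP1: −393a − 459b = −88.9.
Solving gives a = 0.05952, b = 0.14272.
|∇z| = √(a²+b²) = 0.15463, so dip δ = arctan(0.15463) = 8.79°.
True thickness = vertical thickness × cos δ = 47 × cos 8.79° = 46.4 m.

46.4 m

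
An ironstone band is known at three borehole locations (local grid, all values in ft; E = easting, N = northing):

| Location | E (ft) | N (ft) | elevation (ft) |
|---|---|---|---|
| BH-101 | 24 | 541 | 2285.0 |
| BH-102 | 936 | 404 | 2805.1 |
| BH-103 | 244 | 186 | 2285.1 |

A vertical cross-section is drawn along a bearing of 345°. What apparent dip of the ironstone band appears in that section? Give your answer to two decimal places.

12.04°

Let the plane be z = a·E + b·N + c.
BH-102−BH-101: 912a − 137b = 520.1;  BH-103−BH-101: 220a − 355b = 0.1.
Solving gives a = 0.62878, b = 0.38938.
Unit vector along 345° is (sin 345°, cos 345°) = (-0.2588, 0.9659).
Slope in that direction = a·(-0.2588) + b·(0.9659) = 0.21338.
Apparent dip = arctan|0.21338| = 12.04° (true dip is 36.5°, so apparent ≤ true as expected).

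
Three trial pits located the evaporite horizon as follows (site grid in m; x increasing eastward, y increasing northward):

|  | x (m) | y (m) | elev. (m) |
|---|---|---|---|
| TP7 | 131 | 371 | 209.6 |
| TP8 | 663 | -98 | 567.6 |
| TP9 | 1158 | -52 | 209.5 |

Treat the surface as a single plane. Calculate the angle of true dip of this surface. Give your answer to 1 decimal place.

57.2°

Two edge vectors: TP7→TP8 = (532, -469, 358), TP7→TP9 = (1027, -423, -0.1).
Normal n = (TP7→TP8) × (TP7→TP9) = (151480.9, 367719.2, 256627).
So ∂z/∂x = −n_x/n_z = −0.59028 and ∂z/∂y = −n_y/n_z = −1.43289.
Gradient magnitude |∇z| = √(a² + b²) = √(0.34843 + 2.05318) = 1.54971.
True dip = arctan(1.54971) = 57.2°, dipping toward NNE (azimuth ≈ 022°).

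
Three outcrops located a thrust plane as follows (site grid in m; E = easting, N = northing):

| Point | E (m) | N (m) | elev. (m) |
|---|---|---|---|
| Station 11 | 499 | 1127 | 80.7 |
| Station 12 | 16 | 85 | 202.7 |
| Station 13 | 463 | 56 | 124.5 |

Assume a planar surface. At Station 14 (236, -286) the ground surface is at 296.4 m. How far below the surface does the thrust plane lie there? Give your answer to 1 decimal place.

119.7 m

Let the plane be z = a·E + b·N + c.
Station 12−Station 11: −483a − 1042b = 122;  Station 13−Station 11: −36a − 1071b = 43.8.
Solving gives a = −0.177211, b = −0.034940.
Then c = 80.7 − a·499 − b·1127 = 208.51.
At (236, -286): z_contact = −41.82 + 9.99 + 208.51 = 176.68 m.
Depth below ground = 296.4 − 176.68 = 119.7 m.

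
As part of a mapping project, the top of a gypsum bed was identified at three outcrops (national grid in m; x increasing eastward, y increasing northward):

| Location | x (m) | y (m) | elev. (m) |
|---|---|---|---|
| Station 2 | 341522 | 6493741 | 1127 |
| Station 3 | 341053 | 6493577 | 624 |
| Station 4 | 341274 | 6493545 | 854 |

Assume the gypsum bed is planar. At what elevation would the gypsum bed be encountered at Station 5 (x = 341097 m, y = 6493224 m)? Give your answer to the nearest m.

Let the plane be z = a·x + b·y + c.
Station 3−Station 2: −469a − 164b = −503;  Station 4−Station 2: −248a − 196b = −273.
Solving gives a = 1.05002732, b = 0.06425115.
Then c = 1127 − a·341522 − b·6493741 = −774710.76.
At (341097, 6493224): z = 358161.2 + 417197.1 − 774710.76 = 647.5 m.

648 m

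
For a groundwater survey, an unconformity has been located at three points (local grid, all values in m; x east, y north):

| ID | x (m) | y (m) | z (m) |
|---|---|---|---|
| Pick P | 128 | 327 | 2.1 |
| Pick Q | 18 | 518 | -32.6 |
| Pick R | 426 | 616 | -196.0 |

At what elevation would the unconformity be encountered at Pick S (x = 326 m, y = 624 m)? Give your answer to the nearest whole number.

Let the plane be z = a·x + b·y + c.
Pick Q−Pick P: −110a + 191b = −34.7;  Pick R−Pick P: 298a + 289b = −198.1.
Solving gives a = −0.31349, b = −0.36222.
Then c = 2.1 − a·128 − b·327 = 160.67.
At (326, 624): z = −102.2 − 226.0 + 160.67 = -167.5 m.

-168 m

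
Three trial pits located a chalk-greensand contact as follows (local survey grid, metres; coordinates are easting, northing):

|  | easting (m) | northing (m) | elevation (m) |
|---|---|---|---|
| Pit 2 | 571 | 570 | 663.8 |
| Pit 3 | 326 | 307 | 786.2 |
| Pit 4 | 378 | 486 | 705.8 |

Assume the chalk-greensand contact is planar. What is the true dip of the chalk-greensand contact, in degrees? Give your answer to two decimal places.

23.87°

Let the plane be z = a·easting + b·northing + c.
Pit 3−Pit 2: −245a − 263b = 122.4;  Pit 4−Pit 2: −193a − 84b = 42.
Solving gives a = −0.02533, b = −0.44180.
Gradient magnitude |∇z| = √(a² + b²) = √(0.00064 + 0.19519) = 0.44253.
True dip = arctan(0.44253) = 23.87°, dipping toward N (azimuth ≈ 003°).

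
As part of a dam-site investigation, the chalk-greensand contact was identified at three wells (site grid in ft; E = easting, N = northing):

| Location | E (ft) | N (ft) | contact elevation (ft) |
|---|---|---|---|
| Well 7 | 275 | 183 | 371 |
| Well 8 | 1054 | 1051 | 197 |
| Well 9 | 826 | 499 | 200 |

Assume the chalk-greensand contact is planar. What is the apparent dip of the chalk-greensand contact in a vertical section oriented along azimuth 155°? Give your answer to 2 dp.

Two edge vectors: Well 7→Well 8 = (779, 868, -174), Well 7→Well 9 = (551, 316, -171).
Normal n = (Well 7→Well 8) × (Well 7→Well 9) = (-93444, 37335, -232104).
So ∂z/∂E = −n_x/n_z = −0.40260 and ∂z/∂N = −n_y/n_z = 0.16085.
Unit vector along 155° is (sin 155°, cos 155°) = (0.4226, -0.9063).
Slope in that direction = a·(0.4226) + b·(-0.9063) = −0.31593.
Apparent dip = arctan|0.31593| = 17.53° (true dip is 23.4°, so apparent ≤ true as expected).

17.53°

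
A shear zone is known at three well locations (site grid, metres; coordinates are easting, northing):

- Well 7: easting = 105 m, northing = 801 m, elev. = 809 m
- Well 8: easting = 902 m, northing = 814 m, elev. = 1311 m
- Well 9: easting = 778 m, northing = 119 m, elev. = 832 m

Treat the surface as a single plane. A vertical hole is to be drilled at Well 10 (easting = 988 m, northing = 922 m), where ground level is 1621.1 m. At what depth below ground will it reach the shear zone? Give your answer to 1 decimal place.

194.3 m

Two edge vectors: Well 7→Well 8 = (797, 13, 502), Well 7→Well 9 = (673, -682, 23).
Normal n = (Well 7→Well 8) × (Well 7→Well 9) = (342663, 319515, -552303).
So ∂z/∂easting = −n_x/n_z = 0.62043 and ∂z/∂northing = −n_y/n_z = 0.57851.
Intercept c from Well 7: 809 − 65.14 − 463.39 = 280.47.
At (988, 922): z_contact = 612.98 + 533.39 + 280.47 = 1426.84 m.
Depth below ground = 1621.1 − 1426.84 = 194.3 m.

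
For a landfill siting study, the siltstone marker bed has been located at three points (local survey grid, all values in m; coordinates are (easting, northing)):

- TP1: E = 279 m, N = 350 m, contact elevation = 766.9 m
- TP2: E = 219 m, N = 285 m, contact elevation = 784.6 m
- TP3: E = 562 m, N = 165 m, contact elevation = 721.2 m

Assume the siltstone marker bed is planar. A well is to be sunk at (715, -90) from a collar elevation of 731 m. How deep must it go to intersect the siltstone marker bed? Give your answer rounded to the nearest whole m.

23 m

Two edge vectors: TP1→TP2 = (-60, -65, 17.7), TP1→TP3 = (283, -185, -45.7).
Normal n = (TP1→TP2) × (TP1→TP3) = (6245, 2267.1, 29495).
So ∂z/∂E = −n_x/n_z = −0.21173 and ∂z/∂N = −n_y/n_z = −0.07686.
Intercept c from TP1: 766.9 + 59.07 + 26.90 = 852.88.
At (715, -90): z_contact = −151.4 + 6.9 + 852.88 = 708.4 m.
Depth below ground = 731 − 708.4 = 23 m.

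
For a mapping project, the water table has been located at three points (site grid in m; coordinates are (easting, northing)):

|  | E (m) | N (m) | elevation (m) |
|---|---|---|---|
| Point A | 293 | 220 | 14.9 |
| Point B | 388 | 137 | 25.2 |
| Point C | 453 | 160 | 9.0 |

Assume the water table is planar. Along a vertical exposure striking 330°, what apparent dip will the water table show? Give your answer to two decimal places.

Let the plane be z = a·E + b·N + c.
Point B−Point A: 95a − 83b = 10.3;  Point C−Point A: 160a − 60b = −5.9.
Solving gives a = −0.14613, b = −0.29136.
Unit vector along 330° is (sin 330°, cos 330°) = (-0.5000, 0.8660).
Slope in that direction = a·(-0.5000) + b·(0.8660) = −0.17926.
Apparent dip = arctan|0.17926| = 10.16° (true dip is 18.1°, so apparent ≤ true as expected).

10.16°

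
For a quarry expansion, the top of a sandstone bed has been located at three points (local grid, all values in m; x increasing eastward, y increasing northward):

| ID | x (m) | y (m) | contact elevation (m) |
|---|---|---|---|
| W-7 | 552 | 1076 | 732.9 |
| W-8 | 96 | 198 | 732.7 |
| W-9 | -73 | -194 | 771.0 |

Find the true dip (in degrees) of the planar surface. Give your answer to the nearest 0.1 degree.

51.4°

Let the plane be z = a·x + b·y + c.
W-8−W-7: −456a − 878b = −0.2;  W-9−W-7: −625a − 1270b = 38.1.
Solving gives a = 1.10984, b = −0.57618.
Gradient magnitude |∇z| = √(a² + b²) = √(1.23174 + 0.33198) = 1.25049.
True dip = arctan(1.25049) = 51.4°, dipping toward WNW (azimuth ≈ 297°).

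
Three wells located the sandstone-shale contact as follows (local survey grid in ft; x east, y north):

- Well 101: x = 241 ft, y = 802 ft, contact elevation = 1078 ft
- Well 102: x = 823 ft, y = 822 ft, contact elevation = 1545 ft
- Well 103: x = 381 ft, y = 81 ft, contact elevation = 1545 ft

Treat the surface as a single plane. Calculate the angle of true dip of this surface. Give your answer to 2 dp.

43.65°

Two edge vectors: Well 101→Well 102 = (582, 20, 467), Well 101→Well 103 = (140, -721, 467).
Normal n = (Well 101→Well 102) × (Well 101→Well 103) = (346047, -206414, -422422).
So ∂z/∂x = −n_x/n_z = 0.81920 and ∂z/∂y = −n_y/n_z = −0.48864.
Gradient magnitude |∇z| = √(a² + b²) = √(0.67108 + 0.23877) = 0.95386.
True dip = arctan(0.95386) = 43.65°, dipping toward WNW (azimuth ≈ 301°).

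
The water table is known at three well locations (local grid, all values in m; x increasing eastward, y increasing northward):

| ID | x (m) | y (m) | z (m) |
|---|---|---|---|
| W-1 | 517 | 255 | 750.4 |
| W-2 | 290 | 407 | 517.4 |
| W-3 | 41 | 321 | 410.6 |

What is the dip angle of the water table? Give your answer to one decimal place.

Two edge vectors: W-1→W-2 = (-227, 152, -233), W-1→W-3 = (-476, 66, -339.8).
Normal n = (W-1→W-2) × (W-1→W-3) = (-36271.6, 33773.4, 57370).
So ∂z/∂x = −n_x/n_z = 0.63224 and ∂z/∂y = −n_y/n_z = −0.58869.
Gradient magnitude |∇z| = √(a² + b²) = √(0.39973 + 0.34656) = 0.86388.
True dip = arctan(0.86388) = 40.8°, dipping toward NW (azimuth ≈ 313°).

40.8°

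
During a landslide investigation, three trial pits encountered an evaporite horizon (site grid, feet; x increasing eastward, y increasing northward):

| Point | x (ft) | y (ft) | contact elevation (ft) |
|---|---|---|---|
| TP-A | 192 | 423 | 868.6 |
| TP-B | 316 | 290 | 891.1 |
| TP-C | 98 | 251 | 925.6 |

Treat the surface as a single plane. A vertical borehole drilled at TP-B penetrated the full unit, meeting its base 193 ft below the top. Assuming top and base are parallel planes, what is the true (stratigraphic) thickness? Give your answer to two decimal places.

185.22 ft

Let the plane be z = a·x + b·y + c.
TP-B−TP-A: 124a − 133b = 22.5;  TP-C−TP-A: −94a − 172b = 57.
Solving gives a = −0.10970, b = −0.27145.
|∇z| = √(a²+b²) = 0.29277, so dip δ = arctan(0.29277) = 16.32°.
True thickness = vertical thickness × cos δ = 193 × cos 16.32° = 185.22 ft.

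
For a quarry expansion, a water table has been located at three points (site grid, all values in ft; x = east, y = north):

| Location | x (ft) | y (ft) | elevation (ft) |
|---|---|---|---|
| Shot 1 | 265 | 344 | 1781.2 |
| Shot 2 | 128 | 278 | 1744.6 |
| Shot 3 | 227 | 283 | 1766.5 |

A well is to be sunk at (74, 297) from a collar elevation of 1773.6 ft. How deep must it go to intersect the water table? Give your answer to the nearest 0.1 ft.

Let the plane be z = a·x + b·y + c.
Shot 2−Shot 1: −137a − 66b = −36.6;  Shot 3−Shot 1: −38a − 61b = −14.7.
Solving gives a = 0.21583, b = 0.10653.
Then c = 1781.2 − a·265 − b·344 = 1687.36.
At (74, 297): z_contact = 15.97 + 31.64 + 1687.36 = 1734.97 ft.
Depth below ground = 1773.6 − 1734.97 = 38.6 ft.

38.6 ft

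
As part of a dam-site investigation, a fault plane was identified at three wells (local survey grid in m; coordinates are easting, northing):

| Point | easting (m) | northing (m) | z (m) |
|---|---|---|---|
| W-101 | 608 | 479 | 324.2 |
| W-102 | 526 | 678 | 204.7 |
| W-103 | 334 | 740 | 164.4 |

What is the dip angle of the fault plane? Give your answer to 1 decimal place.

30.7°

Let the plane be z = a·easting + b·northing + c.
W-102−W-101: −82a + 199b = −119.5;  W-103−W-101: −274a + 261b = −159.8.
Solving gives a = 0.01844, b = −0.59291.
Gradient magnitude |∇z| = √(a² + b²) = √(0.00034 + 0.35154) = 0.59319.
True dip = arctan(0.59319) = 30.7°, dipping toward N (azimuth ≈ 358°).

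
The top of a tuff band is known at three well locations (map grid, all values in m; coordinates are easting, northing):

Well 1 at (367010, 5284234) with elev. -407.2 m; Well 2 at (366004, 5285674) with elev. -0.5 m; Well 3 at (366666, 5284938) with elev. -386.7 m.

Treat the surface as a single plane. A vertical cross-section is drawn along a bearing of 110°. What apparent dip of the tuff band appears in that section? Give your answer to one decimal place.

43.3°

Let the plane be z = a·easting + b·northing + c.
Well 2−Well 1: −1006a + 1440b = 406.7;  Well 3−Well 1: −344a + 704b = 20.5.
Solving gives a = −1.20639, b = −0.56037.
Unit vector along 110° is (sin 110°, cos 110°) = (0.9397, -0.3420).
Slope in that direction = a·(0.9397) + b·(-0.3420) = −0.94198.
Apparent dip = arctan|0.94198| = 43.3° (true dip is 53.1°, so apparent ≤ true as expected).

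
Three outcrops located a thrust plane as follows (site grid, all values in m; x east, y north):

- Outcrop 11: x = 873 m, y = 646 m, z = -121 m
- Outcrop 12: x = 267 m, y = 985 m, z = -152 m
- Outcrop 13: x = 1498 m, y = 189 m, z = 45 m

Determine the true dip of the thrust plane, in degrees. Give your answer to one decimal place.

54.6°

Two edge vectors: Outcrop 11→Outcrop 12 = (-606, 339, -31), Outcrop 11→Outcrop 13 = (625, -457, 166).
Normal n = (Outcrop 11→Outcrop 12) × (Outcrop 11→Outcrop 13) = (42107, 81221, 65067).
So ∂z/∂x = −n_x/n_z = −0.64713 and ∂z/∂y = −n_y/n_z = −1.24827.
Gradient magnitude |∇z| = √(a² + b²) = √(0.41878 + 1.55817) = 1.40604.
True dip = arctan(1.40604) = 54.6°, dipping toward NNE (azimuth ≈ 027°).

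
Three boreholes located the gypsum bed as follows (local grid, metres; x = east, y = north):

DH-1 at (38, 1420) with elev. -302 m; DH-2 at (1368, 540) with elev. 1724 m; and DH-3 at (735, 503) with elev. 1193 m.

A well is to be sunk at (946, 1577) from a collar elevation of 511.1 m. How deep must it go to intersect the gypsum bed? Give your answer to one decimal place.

Let the plane be z = a·x + b·y + c.
DH-2−DH-1: 1330a − 880b = 2026;  DH-3−DH-1: 697a − 917b = 1495.
Solving gives a = 0.894420, b = −0.950479.
Then c = -302 − a·38 − b·1420 = 1013.69.
At (946, 1577): z_contact = 846.12 − 1498.91 + 1013.69 = 360.91 m.
Depth below ground = 511.1 − 360.91 = 150.2 m.

150.2 m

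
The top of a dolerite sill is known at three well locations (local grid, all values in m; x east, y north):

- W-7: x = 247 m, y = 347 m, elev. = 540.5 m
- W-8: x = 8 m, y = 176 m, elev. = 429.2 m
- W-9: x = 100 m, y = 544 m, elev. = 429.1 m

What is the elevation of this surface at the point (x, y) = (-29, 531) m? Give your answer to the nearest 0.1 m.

357.8 m

Two edge vectors: W-7→W-8 = (-239, -171, -111.3), W-7→W-9 = (-147, 197, -111.4).
Normal n = (W-7→W-8) × (W-7→W-9) = (40975.5, -10263.5, -72220).
So ∂z/∂x = −n_x/n_z = 0.56737 and ∂z/∂y = −n_y/n_z = −0.14211.
Intercept c from W-7: 540.5 − 140.14 + 49.31 = 449.67.
At (-29, 531): z = −16.5 − 75.5 + 449.67 = 357.8 m.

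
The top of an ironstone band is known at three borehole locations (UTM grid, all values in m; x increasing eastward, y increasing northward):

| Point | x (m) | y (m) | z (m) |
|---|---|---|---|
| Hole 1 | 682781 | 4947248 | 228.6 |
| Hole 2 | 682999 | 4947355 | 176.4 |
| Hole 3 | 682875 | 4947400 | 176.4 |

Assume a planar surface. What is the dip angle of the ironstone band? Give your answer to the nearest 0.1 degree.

16.6°

Let the plane be z = a·x + b·y + c.
Hole 2−Hole 1: 218a + 107b = −52.2;  Hole 3−Hole 1: 94a + 152b = −52.2.
Solving gives a = −0.10179, b = −0.28047.
Gradient magnitude |∇z| = √(a² + b²) = √(0.01036 + 0.07867) = 0.29837.
True dip = arctan(0.29837) = 16.6°, dipping toward NNE (azimuth ≈ 020°).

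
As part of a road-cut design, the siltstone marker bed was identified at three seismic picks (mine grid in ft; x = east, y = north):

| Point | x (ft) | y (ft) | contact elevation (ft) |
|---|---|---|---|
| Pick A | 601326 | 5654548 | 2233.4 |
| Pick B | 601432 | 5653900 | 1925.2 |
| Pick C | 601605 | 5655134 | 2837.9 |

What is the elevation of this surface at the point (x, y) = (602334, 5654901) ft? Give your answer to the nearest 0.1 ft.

3327.5 ft

Two edge vectors: Pick A→Pick B = (106, -648, -308.2), Pick A→Pick C = (279, 586, 604.5).
Normal n = (Pick A→Pick B) × (Pick A→Pick C) = (-211110.8, -150064.8, 242908).
So ∂z/∂x = −n_x/n_z = 0.869097765 and ∂z/∂y = −n_y/n_z = 0.617784511.
Intercept c from Pick A: 2233.4 − 522611.08 − 3493292.17 = −4013669.85.
At (602334, 5654901): z = 523487.1 + 3493510.2 − 4013669.85 = 3327.5 ft.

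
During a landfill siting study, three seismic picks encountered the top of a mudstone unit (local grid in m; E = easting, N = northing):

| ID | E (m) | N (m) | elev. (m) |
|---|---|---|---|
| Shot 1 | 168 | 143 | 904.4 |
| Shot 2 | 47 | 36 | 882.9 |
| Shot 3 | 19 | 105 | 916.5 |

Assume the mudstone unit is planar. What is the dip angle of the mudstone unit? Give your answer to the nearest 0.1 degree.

24.3°

Let the plane be z = a·E + b·N + c.
Shot 2−Shot 1: −121a − 107b = −21.5;  Shot 3−Shot 1: −149a − 38b = 12.1.
Solving gives a = −0.18613, b = 0.41142.
Gradient magnitude |∇z| = √(a² + b²) = √(0.03465 + 0.16927) = 0.45157.
True dip = arctan(0.45157) = 24.3°, dipping toward SSE (azimuth ≈ 156°).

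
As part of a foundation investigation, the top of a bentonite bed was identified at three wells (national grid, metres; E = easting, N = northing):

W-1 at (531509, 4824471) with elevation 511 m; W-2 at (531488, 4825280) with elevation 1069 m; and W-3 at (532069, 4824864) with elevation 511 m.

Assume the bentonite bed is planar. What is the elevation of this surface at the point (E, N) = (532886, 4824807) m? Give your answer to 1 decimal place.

84.0 m

Let the plane be z = a·E + b·N + c.
W-2−W-1: −21a + 809b = 558;  W-3−W-1: 560a + 393b = 0.
Solving gives a = −0.475389828, b = 0.677400264.
Then c = 511 − a·531509 − b·4824471 = −3014912.96.
At (532886, 4824807): z = −253328.6 + 3268325.5 − 3014912.96 = 84.0 m.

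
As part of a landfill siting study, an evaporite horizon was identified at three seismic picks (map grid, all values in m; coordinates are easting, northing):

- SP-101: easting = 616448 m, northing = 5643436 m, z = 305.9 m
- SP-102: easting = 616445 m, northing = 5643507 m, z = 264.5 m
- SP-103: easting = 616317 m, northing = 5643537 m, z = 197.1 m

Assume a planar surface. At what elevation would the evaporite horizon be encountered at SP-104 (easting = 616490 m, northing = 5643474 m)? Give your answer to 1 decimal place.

300.9 m

Let the plane be z = a·easting + b·northing + c.
SP-102−SP-101: −3a + 71b = −41.4;  SP-103−SP-101: −131a + 101b = −108.8.
Solving gives a = 0.393798622, b = −0.566459213.
Then c = 305.9 − a·616448 − b·5643436 = 2954325.84.
At (616490, 5643474): z = 242772.9 − 3196797.8 + 2954325.84 = 300.9 m.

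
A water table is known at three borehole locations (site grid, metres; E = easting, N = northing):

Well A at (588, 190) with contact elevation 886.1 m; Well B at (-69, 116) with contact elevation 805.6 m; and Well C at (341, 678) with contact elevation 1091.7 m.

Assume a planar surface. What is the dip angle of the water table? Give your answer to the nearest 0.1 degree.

24.8°

Let the plane be z = a·E + b·N + c.
Well B−Well A: −657a − 74b = −80.5;  Well C−Well A: −247a + 488b = 205.6.
Solving gives a = 0.07102, b = 0.45726.
Gradient magnitude |∇z| = √(a² + b²) = √(0.00504 + 0.20909) = 0.46274.
True dip = arctan(0.46274) = 24.8°, dipping toward S (azimuth ≈ 189°).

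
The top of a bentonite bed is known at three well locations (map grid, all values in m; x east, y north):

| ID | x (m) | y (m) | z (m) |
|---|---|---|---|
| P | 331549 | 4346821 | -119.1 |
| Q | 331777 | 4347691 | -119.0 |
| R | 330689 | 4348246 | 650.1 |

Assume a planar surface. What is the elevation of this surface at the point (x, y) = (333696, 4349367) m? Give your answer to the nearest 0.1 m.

Two edge vectors: P→Q = (228, 870, 0.1), P→R = (-860, 1425, 769.2).
Normal n = (P→Q) × (P→R) = (669061.5, -175463.6, 1073100).
So ∂z/∂x = −n_x/n_z = −0.623484764 and ∂z/∂y = −n_y/n_z = 0.163510950.
Intercept c from P: -119.1 + 206715.75 − 710752.83 = −504156.18.
At (333696, 4349367): z = −208054.4 + 711169.1 − 504156.18 = -1041.4 m.

-1041.4 m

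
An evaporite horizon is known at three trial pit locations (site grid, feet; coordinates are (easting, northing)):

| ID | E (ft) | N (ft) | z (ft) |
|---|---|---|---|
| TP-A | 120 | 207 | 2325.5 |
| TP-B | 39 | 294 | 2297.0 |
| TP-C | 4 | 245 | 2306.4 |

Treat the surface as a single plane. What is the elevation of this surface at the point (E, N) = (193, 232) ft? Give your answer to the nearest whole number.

Two edge vectors: TP-A→TP-B = (-81, 87, -28.5), TP-A→TP-C = (-116, 38, -19.1).
Normal n = (TP-A→TP-B) × (TP-A→TP-C) = (-578.7, 1758.9, 7014).
So ∂z/∂E = −n_x/n_z = 0.08251 and ∂z/∂N = −n_y/n_z = −0.25077.
Intercept c from TP-A: 2325.5 − 9.90 + 51.91 = 2367.51.
At (193, 232): z = 15.9 − 58.2 + 2367.51 = 2325.3 ft.

2325 ft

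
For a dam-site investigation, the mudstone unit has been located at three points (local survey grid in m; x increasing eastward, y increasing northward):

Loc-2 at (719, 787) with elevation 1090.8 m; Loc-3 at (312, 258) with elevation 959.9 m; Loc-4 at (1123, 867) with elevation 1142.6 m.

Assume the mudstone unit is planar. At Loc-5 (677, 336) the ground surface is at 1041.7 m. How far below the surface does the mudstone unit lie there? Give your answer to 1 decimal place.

34.0 m

Two edge vectors: Loc-2→Loc-3 = (-407, -529, -130.9), Loc-2→Loc-4 = (404, 80, 51.8).
Normal n = (Loc-2→Loc-3) × (Loc-2→Loc-4) = (-16930.2, -31801, 181156).
So ∂z/∂x = −n_x/n_z = 0.093456 and ∂z/∂y = −n_y/n_z = 0.175545.
Intercept c from Loc-2: 1090.8 − 67.20 − 138.15 = 885.45.
At (677, 336): z_contact = 63.27 + 58.98 + 885.45 = 1007.70 m.
Depth below ground = 1041.7 − 1007.70 = 34.0 m.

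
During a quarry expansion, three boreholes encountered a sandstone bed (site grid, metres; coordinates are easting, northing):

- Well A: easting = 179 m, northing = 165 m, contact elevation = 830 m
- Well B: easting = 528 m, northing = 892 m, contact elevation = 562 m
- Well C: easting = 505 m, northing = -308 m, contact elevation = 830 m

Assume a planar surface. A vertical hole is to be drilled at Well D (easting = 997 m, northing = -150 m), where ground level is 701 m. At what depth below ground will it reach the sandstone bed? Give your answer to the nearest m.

Let the plane be z = a·easting + b·northing + c.
Well B−Well A: 349a + 727b = −268;  Well C−Well A: 326a − 473b = 0.
Solving gives a = −0.31527, b = −0.21729.
Then c = 830 − a·179 − b·165 = 922.29.
At (997, -150): z_contact = −314.3 + 32.6 + 922.29 = 640.6 m.
Depth below ground = 701 − 640.6 = 60 m.

60 m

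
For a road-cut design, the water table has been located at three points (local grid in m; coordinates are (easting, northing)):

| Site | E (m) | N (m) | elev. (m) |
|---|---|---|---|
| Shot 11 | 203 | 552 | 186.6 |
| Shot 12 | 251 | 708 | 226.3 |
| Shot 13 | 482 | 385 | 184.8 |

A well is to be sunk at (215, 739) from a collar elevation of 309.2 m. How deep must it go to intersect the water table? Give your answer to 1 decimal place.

Two edge vectors: Shot 11→Shot 12 = (48, 156, 39.7), Shot 11→Shot 13 = (279, -167, -1.8).
Normal n = (Shot 11→Shot 12) × (Shot 11→Shot 13) = (6349.1, 11162.7, -51540).
So ∂z/∂E = −n_x/n_z = 0.12319 and ∂z/∂N = −n_y/n_z = 0.21658.
Intercept c from Shot 11: 186.6 − 25.01 − 119.55 = 42.04.
At (215, 739): z_contact = 26.49 + 160.06 + 42.04 = 228.58 m.
Depth below ground = 309.2 − 228.58 = 80.6 m.

80.6 m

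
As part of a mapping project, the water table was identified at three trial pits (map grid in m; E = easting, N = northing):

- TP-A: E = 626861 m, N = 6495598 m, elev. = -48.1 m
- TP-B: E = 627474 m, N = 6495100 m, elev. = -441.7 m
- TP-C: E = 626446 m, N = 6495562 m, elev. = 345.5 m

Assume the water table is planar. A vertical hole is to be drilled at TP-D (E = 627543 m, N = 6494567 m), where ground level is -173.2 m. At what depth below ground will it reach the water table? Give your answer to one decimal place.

150.3 m

Two edge vectors: TP-A→TP-B = (613, -498, -393.6), TP-A→TP-C = (-415, -36, 393.6).
Normal n = (TP-A→TP-B) × (TP-A→TP-C) = (-210182.4, -77932.8, -228738).
So ∂z/∂E = −n_x/n_z = −0.918878367 and ∂z/∂N = −n_y/n_z = −0.340707709.
Intercept c from TP-A: -48.1 + 576009.01 + 2213100.31 = 2789061.23.
At (627543, 6494567): z_contact = −576635.69 − 2212749.05 + 2789061.23 = -323.51 m.
Depth below ground = -173.2 − (-323.51) = 150.3 m.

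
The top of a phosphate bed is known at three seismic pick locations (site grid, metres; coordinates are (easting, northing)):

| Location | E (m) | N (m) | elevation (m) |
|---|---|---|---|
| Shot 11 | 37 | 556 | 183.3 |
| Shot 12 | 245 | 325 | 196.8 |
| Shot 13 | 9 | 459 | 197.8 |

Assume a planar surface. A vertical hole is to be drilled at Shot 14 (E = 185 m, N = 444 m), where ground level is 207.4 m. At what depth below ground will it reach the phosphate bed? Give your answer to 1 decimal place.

Let the plane be z = a·E + b·N + c.
Shot 12−Shot 11: 208a − 231b = 13.5;  Shot 13−Shot 11: −28a − 97b = 14.5.
Solving gives a = −0.07657, b = −0.12738.
Then c = 183.3 − a·37 − b·556 = 256.96.
At (185, 444): z_contact = −14.16 − 56.56 + 256.96 = 186.24 m.
Depth below ground = 207.4 − 186.24 = 21.2 m.

21.2 m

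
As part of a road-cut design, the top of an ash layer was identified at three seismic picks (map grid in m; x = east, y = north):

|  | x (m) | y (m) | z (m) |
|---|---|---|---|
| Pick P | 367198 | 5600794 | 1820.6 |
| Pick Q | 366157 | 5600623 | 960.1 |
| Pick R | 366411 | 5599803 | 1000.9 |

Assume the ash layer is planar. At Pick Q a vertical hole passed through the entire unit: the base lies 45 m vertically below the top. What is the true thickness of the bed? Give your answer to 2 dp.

34.83 m

Let the plane be z = a·x + b·y + c.
Pick Q−Pick P: −1041a − 171b = −860.5;  Pick R−Pick P: −787a − 991b = −819.7.
Solving gives a = 0.79436, b = 0.19630.
|∇z| = √(a²+b²) = 0.81826, so dip δ = arctan(0.81826) = 39.29°.
True thickness = vertical thickness × cos δ = 45 × cos 39.29° = 34.83 m.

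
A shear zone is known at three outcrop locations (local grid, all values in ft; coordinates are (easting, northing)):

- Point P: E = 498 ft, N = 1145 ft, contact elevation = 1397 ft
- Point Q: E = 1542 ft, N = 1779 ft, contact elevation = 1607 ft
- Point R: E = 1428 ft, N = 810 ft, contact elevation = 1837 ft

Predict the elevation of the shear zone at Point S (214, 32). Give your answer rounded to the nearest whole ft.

1604 ft

Let the plane be z = a·E + b·N + c.
Point Q−Point P: 1044a + 634b = 210;  Point R−Point P: 930a − 335b = 440.
Solving gives a = 0.37186, b = −0.28111.
Then c = 1397 − a·498 − b·1145 = 1533.68.
At (214, 32): z = 79.6 − 9.0 + 1533.68 = 1604.3 ft.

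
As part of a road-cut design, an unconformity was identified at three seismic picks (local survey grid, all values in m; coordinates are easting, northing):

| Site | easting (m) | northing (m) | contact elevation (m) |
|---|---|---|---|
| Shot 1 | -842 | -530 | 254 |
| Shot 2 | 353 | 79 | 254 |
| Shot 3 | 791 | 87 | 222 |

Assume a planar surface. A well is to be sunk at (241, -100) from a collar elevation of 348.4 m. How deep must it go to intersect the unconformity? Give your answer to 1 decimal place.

Two edge vectors: Shot 1→Shot 2 = (1195, 609, 0), Shot 1→Shot 3 = (1633, 617, -32).
Normal n = (Shot 1→Shot 2) × (Shot 1→Shot 3) = (-19488, 38240, -257182).
So ∂z/∂easting = −n_x/n_z = −0.07578 and ∂z/∂northing = −n_y/n_z = 0.14869.
Intercept c from Shot 1: 254 − 63.80 + 78.80 = 269.00.
At (241, -100): z_contact = −18.26 − 14.87 + 269.00 = 235.87 m.
Depth below ground = 348.4 − 235.87 = 112.5 m.

112.5 m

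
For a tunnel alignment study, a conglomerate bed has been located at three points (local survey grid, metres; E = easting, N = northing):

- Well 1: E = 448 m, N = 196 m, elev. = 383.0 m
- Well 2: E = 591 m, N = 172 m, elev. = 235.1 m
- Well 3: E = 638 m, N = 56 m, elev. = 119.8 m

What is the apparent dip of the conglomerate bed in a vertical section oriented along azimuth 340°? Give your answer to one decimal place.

41.9°

Two edge vectors: Well 1→Well 2 = (143, -24, -147.9), Well 1→Well 3 = (190, -140, -263.2).
Normal n = (Well 1→Well 2) × (Well 1→Well 3) = (-14389.2, 9536.6, -15460).
So ∂z/∂E = −n_x/n_z = −0.93074 and ∂z/∂N = −n_y/n_z = 0.61686.
Unit vector along 340° is (sin 340°, cos 340°) = (-0.3420, 0.9397).
Slope in that direction = a·(-0.3420) + b·(0.9397) = 0.89799.
Apparent dip = arctan|0.89799| = 41.9° (true dip is 48.2°, so apparent ≤ true as expected).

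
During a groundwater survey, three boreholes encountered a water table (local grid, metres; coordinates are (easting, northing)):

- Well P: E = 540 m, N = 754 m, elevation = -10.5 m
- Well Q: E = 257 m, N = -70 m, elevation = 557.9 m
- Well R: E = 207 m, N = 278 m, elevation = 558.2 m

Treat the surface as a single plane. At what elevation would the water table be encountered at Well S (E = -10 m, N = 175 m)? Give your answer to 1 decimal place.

886.8 m

Let the plane be z = a·E + b·N + c.
Well Q−Well P: −283a − 824b = 568.4;  Well R−Well P: −333a − 476b = 568.7.
Solving gives a = −1.41785, b = −0.20285.
Then c = -10.5 − a·540 − b·754 = 908.09.
At (-10, 175): z = 14.2 − 35.5 + 908.09 = 886.8 m.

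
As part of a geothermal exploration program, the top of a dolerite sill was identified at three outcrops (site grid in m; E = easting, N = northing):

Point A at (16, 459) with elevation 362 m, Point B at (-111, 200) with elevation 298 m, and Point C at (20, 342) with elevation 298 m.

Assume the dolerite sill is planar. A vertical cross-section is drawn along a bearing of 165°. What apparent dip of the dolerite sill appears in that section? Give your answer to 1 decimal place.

33.3°

Let the plane be z = a·E + b·N + c.
Point B−Point A: −127a − 259b = −64;  Point C−Point A: 4a − 117b = −64.
Solving gives a = −0.57175, b = 0.52746.
Unit vector along 165° is (sin 165°, cos 165°) = (0.2588, -0.9659).
Slope in that direction = a·(0.2588) + b·(-0.9659) = −0.65747.
Apparent dip = arctan|0.65747| = 33.3° (true dip is 37.9°, so apparent ≤ true as expected).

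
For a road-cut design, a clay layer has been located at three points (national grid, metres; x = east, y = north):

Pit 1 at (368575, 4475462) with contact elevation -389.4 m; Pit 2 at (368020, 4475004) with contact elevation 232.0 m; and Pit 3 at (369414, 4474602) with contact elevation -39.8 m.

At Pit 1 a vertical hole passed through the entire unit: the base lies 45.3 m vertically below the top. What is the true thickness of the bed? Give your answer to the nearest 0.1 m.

Two edge vectors: Pit 1→Pit 2 = (-555, -458, 621.4), Pit 1→Pit 3 = (839, -860, 349.6).
Normal n = (Pit 1→Pit 2) × (Pit 1→Pit 3) = (374287.2, 715382.6, 861562).
So ∂z/∂x = −n_x/n_z = −0.43443 and ∂z/∂y = −n_y/n_z = −0.83033.
|∇z| = √(a²+b²) = 0.93711, so dip δ = arctan(0.93711) = 43.14°.
True thickness = vertical thickness × cos δ = 45.3 × cos 43.14° = 33.1 m.

33.1 m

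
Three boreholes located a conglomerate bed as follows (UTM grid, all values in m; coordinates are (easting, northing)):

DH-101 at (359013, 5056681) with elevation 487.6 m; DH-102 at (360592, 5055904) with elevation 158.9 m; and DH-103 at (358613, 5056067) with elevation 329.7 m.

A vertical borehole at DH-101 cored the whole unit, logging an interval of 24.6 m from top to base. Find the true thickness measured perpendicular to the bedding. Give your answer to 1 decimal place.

23.5 m

Let the plane be z = a·E + b·N + c.
DH-102−DH-101: 1579a − 777b = −328.7;  DH-103−DH-101: −400a − 614b = −157.9.
Solving gives a = −0.06181, b = 0.29743.
|∇z| = √(a²+b²) = 0.30379, so dip δ = arctan(0.30379) = 16.90°.
True thickness = vertical thickness × cos δ = 24.6 × cos 16.90° = 23.5 m.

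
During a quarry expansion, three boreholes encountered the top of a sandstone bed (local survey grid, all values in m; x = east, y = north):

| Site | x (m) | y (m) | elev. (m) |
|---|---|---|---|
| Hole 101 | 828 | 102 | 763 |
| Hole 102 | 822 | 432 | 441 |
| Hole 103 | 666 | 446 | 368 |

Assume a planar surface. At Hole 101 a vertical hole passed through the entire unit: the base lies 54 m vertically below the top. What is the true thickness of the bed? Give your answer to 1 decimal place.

Let the plane be z = a·x + b·y + c.
Hole 102−Hole 101: −6a + 330b = −322;  Hole 103−Hole 101: −162a + 344b = −395.
Solving gives a = 0.38100, b = −0.96883.
|∇z| = √(a²+b²) = 1.04105, so dip δ = arctan(1.04105) = 46.15°.
True thickness = vertical thickness × cos δ = 54 × cos 46.15° = 37.4 m.

37.4 m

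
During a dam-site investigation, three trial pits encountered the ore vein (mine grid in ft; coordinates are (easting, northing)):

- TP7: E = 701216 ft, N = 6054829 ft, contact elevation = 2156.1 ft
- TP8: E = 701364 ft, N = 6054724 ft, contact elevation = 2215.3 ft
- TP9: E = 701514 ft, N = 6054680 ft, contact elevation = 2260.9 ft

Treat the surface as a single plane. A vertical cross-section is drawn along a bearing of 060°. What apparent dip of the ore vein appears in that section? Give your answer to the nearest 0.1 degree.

5.1°

Two edge vectors: TP7→TP8 = (148, -105, 59.2), TP7→TP9 = (298, -149, 104.8).
Normal n = (TP7→TP8) × (TP7→TP9) = (-2183.2, 2131.2, 9238).
So ∂z/∂E = −n_x/n_z = 0.23633 and ∂z/∂N = −n_y/n_z = −0.23070.
Unit vector along 060° is (sin 60°, cos 60°) = (0.8660, 0.5000).
Slope in that direction = a·(0.8660) + b·(0.5000) = 0.08932.
Apparent dip = arctan|0.08932| = 5.1° (true dip is 18.3°, so apparent ≤ true as expected).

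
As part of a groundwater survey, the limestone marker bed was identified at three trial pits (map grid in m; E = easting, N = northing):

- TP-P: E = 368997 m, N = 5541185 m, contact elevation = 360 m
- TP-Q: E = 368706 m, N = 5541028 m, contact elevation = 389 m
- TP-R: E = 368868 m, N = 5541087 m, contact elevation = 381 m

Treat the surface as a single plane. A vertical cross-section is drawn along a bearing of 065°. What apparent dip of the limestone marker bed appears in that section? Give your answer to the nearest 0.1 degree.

4.1°

Two edge vectors: TP-P→TP-Q = (-291, -157, 29), TP-P→TP-R = (-129, -98, 21).
Normal n = (TP-P→TP-Q) × (TP-P→TP-R) = (-455, 2370, 8265).
So ∂z/∂E = −n_x/n_z = 0.05505 and ∂z/∂N = −n_y/n_z = −0.28675.
Unit vector along 065° is (sin 65°, cos 65°) = (0.9063, 0.4226).
Slope in that direction = a·(0.9063) + b·(0.4226) = −0.07129.
Apparent dip = arctan|0.07129| = 4.1° (true dip is 16.3°, so apparent ≤ true as expected).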